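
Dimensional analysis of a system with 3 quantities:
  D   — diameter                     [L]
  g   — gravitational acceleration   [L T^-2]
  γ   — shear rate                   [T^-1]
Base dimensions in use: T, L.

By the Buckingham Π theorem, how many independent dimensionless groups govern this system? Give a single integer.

Write exponents as rows T,L / cols D,g,γ:
  T: [ 0 -2 -1]
  L: [ 1  1  0]
Echelon form has 2 nonzero rows (pivots: D,g)
3 vars − rank 2 = 1 Π group

1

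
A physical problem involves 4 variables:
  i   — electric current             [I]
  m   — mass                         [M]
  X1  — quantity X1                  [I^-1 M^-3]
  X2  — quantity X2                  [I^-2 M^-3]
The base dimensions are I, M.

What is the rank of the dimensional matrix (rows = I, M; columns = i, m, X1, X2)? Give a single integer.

Exponent matrix [I,M] × [i,m,X1,X2]:
  I: [ 1  0 -1 -2]
  M: [ 0  1 -3 -3]
RREF → pivots at {i,m} ⇒ r = 2

2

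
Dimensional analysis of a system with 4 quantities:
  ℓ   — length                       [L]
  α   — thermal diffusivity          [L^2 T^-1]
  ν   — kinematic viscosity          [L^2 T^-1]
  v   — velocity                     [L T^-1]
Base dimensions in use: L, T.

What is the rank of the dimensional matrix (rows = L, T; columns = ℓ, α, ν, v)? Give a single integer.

2

Write exponents as rows L,T / cols ℓ,α,ν,v:
  L: [ 1  2  2  1]
  T: [ 0 -1 -1 -1]
RREF → pivots at {ℓ,α} ⇒ r = 2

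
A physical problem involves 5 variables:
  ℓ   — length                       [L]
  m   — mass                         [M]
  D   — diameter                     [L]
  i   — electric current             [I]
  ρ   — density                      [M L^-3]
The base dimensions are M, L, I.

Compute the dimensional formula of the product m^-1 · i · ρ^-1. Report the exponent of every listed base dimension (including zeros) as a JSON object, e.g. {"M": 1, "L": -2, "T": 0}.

Write exponents as rows M,L,I / cols ℓ,m,D,i,ρ:
  M: [ 0  1  0  0  1]
  L: [ 1  0  1  0 -3]
  I: [ 0  0  0  1  0]
  [M]: (-1)·1+(1)·0+(-1)·1 = -2
  [L]: (-1)·0+(1)·0+(-1)·-3 = 3
  [I]: (-1)·0+(1)·1+(-1)·0 = 1
⇒ M^-2 L^3 I

{"M": -2, "L": 3, "I": 1}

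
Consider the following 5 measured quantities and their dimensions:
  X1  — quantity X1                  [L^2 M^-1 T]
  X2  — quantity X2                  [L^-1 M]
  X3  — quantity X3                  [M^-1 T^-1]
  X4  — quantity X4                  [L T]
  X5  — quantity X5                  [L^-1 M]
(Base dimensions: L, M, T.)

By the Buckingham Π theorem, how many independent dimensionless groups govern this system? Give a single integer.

Write exponents as rows L,M,T / cols X1,X2,X3,X4,X5:
  L: [ 2 -1  0  1 -1]
  M: [-1  1 -1  0  1]
  T: [ 1  0 -1  1  0]
Echelon form has 2 nonzero rows (pivots: X1,X2)
n=5, r=2 ⇒ 3 dimensionless groups

3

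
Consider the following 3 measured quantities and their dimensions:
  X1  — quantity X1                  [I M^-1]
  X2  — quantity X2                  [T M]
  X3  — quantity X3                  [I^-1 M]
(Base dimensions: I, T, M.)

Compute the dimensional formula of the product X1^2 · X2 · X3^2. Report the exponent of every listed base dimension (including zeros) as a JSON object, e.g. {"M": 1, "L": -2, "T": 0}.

Exponent matrix [I,T,M] × [X1,X2,X3]:
  I: [ 1  0 -1]
  T: [ 0  1  0]
  M: [-1  1  1]
  [I]: (2)·1+(1)·0+(2)·-1 = 0
  [T]: (2)·0+(1)·1+(2)·0 = 1
  [M]: (2)·-1+(1)·1+(2)·1 = 1
⇒ T M

{"I": 0, "T": 1, "M": 1}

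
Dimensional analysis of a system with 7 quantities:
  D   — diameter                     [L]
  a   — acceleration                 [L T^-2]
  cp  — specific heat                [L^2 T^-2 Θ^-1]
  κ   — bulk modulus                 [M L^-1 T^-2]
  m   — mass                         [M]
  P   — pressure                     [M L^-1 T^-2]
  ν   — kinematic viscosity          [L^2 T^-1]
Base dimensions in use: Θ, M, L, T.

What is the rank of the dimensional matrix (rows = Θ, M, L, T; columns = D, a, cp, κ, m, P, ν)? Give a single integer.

4

Exponent matrix [Θ,M,L,T] × [D,a,cp,κ,m,P,ν]:
  Θ: [ 0  0 -1  0  0  0  0]
  M: [ 0  0  0  1  1  1  0]
  L: [ 1  1  2 -1  0 -1  2]
  T: [ 0 -2 -2 -2  0 -2 -1]
Row reduction gives pivot columns D,a,cp,κ; rank = 4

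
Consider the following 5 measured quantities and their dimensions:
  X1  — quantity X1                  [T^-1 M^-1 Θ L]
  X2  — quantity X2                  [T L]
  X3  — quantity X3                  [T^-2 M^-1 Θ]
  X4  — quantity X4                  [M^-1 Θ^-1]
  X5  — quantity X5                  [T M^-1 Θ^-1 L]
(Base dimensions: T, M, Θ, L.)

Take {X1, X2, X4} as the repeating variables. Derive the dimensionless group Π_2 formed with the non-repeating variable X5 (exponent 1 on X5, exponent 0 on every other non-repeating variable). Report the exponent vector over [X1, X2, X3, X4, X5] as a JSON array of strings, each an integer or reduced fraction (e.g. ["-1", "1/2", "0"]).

Exponent matrix [T,M,Θ,L] × [X1,X2,X3,X4,X5]:
  T: [-1  1 -2  0  1]
  M: [-1  0 -1 -1 -1]
  Θ: [ 1  0  1 -1 -1]
  L: [ 1  1  0  0  1]
Row reduction gives pivot columns X1,X2,X4; rank = 3
Repeat: X1,X2,X4; free: X3,X5
RREF:
  r0: [   1    0    1    0    0]
  r1: [   0    1   -1    0    1]
  r2: [   0    0    0    1    1]
  r3: [   0    0    0    0    0]
Fix exponent of X5 at 1, X3 at 0; solve each RREF row for its pivot's exponent:
  r0: exp(X1) + (0)·1 = 0 ⇒ exp(X1) = 0
  r1: exp(X2) + (1)·1 = 0 ⇒ exp(X2) = -1
  r2: exp(X4) + (1)·1 = 0 ⇒ exp(X4) = -1
Π_2 = X2^-1 · X4^-1 · X5

["0", "-1", "0", "-1", "1"]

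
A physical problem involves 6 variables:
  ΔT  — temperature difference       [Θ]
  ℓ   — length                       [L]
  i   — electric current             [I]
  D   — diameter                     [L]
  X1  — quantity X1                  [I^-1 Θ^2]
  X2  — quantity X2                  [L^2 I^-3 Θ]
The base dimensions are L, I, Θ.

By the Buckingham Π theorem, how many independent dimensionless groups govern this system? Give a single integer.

3

Dimensional matrix (L×I×Θ by ΔT×ℓ×i×D×X1×X2):
  L: [ 0  1  0  1  0  2]
  I: [ 0  0  1  0 -1 -3]
  Θ: [ 1  0  0  0  2  1]
Echelon form has 3 nonzero rows (pivots: ΔT,ℓ,i)
6 vars − rank 3 = 3 Π groups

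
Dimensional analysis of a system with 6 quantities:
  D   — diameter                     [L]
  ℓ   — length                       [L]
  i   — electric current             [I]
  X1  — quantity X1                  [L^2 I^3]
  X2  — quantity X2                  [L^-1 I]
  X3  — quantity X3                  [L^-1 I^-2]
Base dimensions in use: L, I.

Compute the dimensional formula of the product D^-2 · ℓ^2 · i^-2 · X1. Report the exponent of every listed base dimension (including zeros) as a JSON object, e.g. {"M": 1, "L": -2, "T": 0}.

Dimensional matrix (L×I by D×ℓ×i×X1×X2×X3):
  L: [ 1  1  0  2 -1 -1]
  I: [ 0  0  1  3  1 -2]
  [L]: (-2)·1+(2)·1+(-2)·0+(1)·2 = 2
  [I]: (-2)·0+(2)·0+(-2)·1+(1)·3 = 1
⇒ L^2 I

{"L": 2, "I": 1}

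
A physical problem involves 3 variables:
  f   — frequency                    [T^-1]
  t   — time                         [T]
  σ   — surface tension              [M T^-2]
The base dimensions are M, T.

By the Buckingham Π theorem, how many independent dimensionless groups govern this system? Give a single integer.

1

Dimensional matrix (M×T by f×t×σ):
  M: [ 0  0  1]
  T: [-1  1 -2]
Echelon form has 2 nonzero rows (pivots: f,σ)
Π count = n − r = 3 − 2 = 1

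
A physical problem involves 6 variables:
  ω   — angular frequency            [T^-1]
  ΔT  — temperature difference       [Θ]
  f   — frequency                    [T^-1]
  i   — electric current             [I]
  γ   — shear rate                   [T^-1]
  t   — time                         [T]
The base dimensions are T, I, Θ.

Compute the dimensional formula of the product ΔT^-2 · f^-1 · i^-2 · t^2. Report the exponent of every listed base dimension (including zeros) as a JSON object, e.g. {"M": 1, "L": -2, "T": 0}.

{"T": 3, "I": -2, "Θ": -2}

Dimensional matrix (T×I×Θ by ω×ΔT×f×i×γ×t):
  T: [-1  0 -1  0 -1  1]
  I: [ 0  0  0  1  0  0]
  Θ: [ 0  1  0  0  0  0]
  [T]: (-2)·0+(-1)·-1+(-2)·0+(2)·1 = 3
  [I]: (-2)·0+(-1)·0+(-2)·1+(2)·0 = -2
  [Θ]: (-2)·1+(-1)·0+(-2)·0+(2)·0 = -2
⇒ T^3 I^-2 Θ^-2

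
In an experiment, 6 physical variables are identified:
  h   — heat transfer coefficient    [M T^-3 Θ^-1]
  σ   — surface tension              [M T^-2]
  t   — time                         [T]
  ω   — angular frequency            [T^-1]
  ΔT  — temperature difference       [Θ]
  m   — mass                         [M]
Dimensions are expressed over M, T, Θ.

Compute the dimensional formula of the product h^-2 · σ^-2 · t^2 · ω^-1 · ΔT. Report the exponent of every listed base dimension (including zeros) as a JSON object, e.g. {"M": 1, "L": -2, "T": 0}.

{"M": -4, "T": 13, "Θ": 3}

Exponent matrix [M,T,Θ] × [h,σ,t,ω,ΔT,m]:
  M: [ 1  1  0  0  0  1]
  T: [-3 -2  1 -1  0  0]
  Θ: [-1  0  0  0  1  0]
  [M]: (-2)·1+(-2)·1+(2)·0+(-1)·0+(1)·0 = -4
  [T]: (-2)·-3+(-2)·-2+(2)·1+(-1)·-1+(1)·0 = 13
  [Θ]: (-2)·-1+(-2)·0+(2)·0+(-1)·0+(1)·1 = 3
⇒ M^-4 T^13 Θ^3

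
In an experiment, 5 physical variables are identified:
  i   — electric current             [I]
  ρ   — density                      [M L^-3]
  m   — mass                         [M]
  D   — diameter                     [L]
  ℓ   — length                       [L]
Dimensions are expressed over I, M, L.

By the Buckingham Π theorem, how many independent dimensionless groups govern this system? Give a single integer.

2

Dimensional matrix (I×M×L by i×ρ×m×D×ℓ):
  I: [ 1  0  0  0  0]
  M: [ 0  1  1  0  0]
  L: [ 0 -3  0  1  1]
RREF → pivots at {i,ρ,m} ⇒ r = 3
Π count = n − r = 5 − 3 = 2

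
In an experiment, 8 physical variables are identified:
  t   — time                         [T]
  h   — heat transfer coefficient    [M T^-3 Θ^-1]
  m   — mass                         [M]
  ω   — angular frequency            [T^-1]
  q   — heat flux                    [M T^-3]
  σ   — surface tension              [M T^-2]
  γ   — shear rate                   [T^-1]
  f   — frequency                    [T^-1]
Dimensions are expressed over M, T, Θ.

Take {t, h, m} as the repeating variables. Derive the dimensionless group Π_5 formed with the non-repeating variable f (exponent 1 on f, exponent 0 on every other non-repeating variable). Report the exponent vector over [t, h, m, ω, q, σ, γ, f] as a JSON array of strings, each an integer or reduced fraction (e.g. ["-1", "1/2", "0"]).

["1", "0", "0", "0", "0", "0", "0", "1"]

Dimensional matrix (M×T×Θ by t×h×m×ω×q×σ×γ×f):
  M: [ 0  1  1  0  1  1  0  0]
  T: [ 1 -3  0 -1 -3 -2 -1 -1]
  Θ: [ 0 -1  0  0  0  0  0  0]
RREF → pivots at {t,h,m} ⇒ r = 3
Pivot set = {t,h,m}, free = {ω,q,σ,γ,f}
RREF:
  r0: [   1    0    0   -1   -3   -2   -1   -1]
  r1: [   0    1    0    0    0    0    0    0]
  r2: [   0    0    1    0    1    1    0    0]
Fix exponent of f at 1, ω at 0, q at 0, σ at 0, γ at 0; solve each RREF row for its pivot's exponent:
  r0: exp(t) + (-1)·1 = 0 ⇒ exp(t) = 1
  r1: exp(h) + (0)·1 = 0 ⇒ exp(h) = 0
  r2: exp(m) + (0)·1 = 0 ⇒ exp(m) = 0
Π_5 = t · f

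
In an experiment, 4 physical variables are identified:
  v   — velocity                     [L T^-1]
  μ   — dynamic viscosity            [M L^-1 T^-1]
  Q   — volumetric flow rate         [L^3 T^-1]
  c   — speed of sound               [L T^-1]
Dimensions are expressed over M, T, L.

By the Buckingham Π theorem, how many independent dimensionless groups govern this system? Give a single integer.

Write exponents as rows M,T,L / cols v,μ,Q,c:
  M: [ 0  1  0  0]
  T: [-1 -1 -1 -1]
  L: [ 1 -1  3  1]
Row reduction gives pivot columns v,μ,Q; rank = 3
Π count = n − r = 4 − 3 = 1

1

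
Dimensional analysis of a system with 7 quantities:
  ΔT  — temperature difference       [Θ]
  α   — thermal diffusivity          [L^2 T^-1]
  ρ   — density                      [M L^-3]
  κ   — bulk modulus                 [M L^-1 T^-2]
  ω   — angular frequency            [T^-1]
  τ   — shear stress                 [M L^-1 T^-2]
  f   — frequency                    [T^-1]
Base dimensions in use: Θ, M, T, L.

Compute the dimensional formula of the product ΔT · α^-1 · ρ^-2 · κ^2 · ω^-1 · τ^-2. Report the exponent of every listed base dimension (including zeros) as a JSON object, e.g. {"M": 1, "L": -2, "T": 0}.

{"Θ": 1, "M": -2, "T": 2, "L": 4}

Dimensional matrix (Θ×M×T×L by ΔT×α×ρ×κ×ω×τ×f):
  Θ: [ 1  0  0  0  0  0  0]
  M: [ 0  0  1  1  0  1  0]
  T: [ 0 -1  0 -2 -1 -2 -1]
  L: [ 0  2 -3 -1  0 -1  0]
  [Θ]: (1)·1+(-1)·0+(-2)·0+(2)·0+(-1)·0+(-2)·0 = 1
  [M]: (1)·0+(-1)·0+(-2)·1+(2)·1+(-1)·0+(-2)·1 = -2
  [T]: (1)·0+(-1)·-1+(-2)·0+(2)·-2+(-1)·-1+(-2)·-2 = 2
  [L]: (1)·0+(-1)·2+(-2)·-3+(2)·-1+(-1)·0+(-2)·-1 = 4
⇒ Θ M^-2 T^2 L^4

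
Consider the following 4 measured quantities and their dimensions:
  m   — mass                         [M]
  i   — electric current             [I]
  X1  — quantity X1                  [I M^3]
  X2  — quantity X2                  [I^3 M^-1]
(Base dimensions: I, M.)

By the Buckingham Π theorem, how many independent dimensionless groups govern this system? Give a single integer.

Dimensional matrix (I×M by m×i×X1×X2):
  I: [ 0  1  1  3]
  M: [ 1  0  3 -1]
Row reduction gives pivot columns m,i; rank = 2
Π count = n − r = 4 − 2 = 2

2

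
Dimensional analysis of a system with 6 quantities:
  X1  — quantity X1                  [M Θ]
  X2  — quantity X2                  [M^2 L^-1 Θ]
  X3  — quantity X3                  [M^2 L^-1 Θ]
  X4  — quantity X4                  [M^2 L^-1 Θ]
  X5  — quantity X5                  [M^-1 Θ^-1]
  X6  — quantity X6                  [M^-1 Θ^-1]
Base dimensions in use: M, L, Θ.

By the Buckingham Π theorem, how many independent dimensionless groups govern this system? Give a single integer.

4

Exponent matrix [M,L,Θ] × [X1,X2,X3,X4,X5,X6]:
  M: [ 1  2  2  2 -1 -1]
  L: [ 0 -1 -1 -1  0  0]
  Θ: [ 1  1  1  1 -1 -1]
Echelon form has 2 nonzero rows (pivots: X1,X2)
Π count = n − r = 6 − 2 = 4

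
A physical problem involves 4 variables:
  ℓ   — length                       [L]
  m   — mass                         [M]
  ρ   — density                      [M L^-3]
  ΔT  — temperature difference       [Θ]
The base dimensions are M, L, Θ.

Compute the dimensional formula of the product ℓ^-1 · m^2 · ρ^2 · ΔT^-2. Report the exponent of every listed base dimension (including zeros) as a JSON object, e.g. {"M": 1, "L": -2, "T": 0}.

Write exponents as rows M,L,Θ / cols ℓ,m,ρ,ΔT:
  M: [ 0  1  1  0]
  L: [ 1  0 -3  0]
  Θ: [ 0  0  0  1]
  [M]: (-1)·0+(2)·1+(2)·1+(-2)·0 = 4
  [L]: (-1)·1+(2)·0+(2)·-3+(-2)·0 = -7
  [Θ]: (-1)·0+(2)·0+(2)·0+(-2)·1 = -2
⇒ M^4 L^-7 Θ^-2

{"M": 4, "L": -7, "Θ": -2}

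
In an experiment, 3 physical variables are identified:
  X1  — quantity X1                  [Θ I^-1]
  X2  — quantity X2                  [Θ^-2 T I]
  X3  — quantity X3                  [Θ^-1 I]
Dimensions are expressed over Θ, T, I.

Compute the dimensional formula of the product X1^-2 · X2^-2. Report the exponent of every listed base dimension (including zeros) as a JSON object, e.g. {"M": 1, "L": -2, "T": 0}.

{"Θ": 2, "T": -2, "I": 0}

Write exponents as rows Θ,T,I / cols X1,X2,X3:
  Θ: [ 1 -2 -1]
  T: [ 0  1  0]
  I: [-1  1  1]
  [Θ]: (-2)·1+(-2)·-2 = 2
  [T]: (-2)·0+(-2)·1 = -2
  [I]: (-2)·-1+(-2)·1 = 0
⇒ Θ^2 T^-2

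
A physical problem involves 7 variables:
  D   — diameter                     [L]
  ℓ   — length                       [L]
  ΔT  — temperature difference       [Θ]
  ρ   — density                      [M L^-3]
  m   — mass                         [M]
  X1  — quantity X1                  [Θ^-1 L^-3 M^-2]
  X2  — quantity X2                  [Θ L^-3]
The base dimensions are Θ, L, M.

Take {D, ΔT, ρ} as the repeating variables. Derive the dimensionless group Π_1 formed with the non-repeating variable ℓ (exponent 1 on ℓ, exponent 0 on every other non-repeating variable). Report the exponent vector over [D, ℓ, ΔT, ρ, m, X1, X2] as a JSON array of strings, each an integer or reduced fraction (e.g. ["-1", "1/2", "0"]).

Dimensional matrix (Θ×L×M by D×ℓ×ΔT×ρ×m×X1×X2):
  Θ: [ 0  0  1  0  0 -1  1]
  L: [ 1  1  0 -3  0 -3 -3]
  M: [ 0  0  0  1  1 -2  0]
RREF → pivots at {D,ΔT,ρ} ⇒ r = 3
Repeat: D,ΔT,ρ; free: ℓ,m,X1,X2
RREF:
  r0: [   1    1    0    0    3   -9   -3]
  r1: [   0    0    1    0    0   -1    1]
  r2: [   0    0    0    1    1   -2    0]
Fix exponent of ℓ at 1, m at 0, X1 at 0, X2 at 0; solve each RREF row for its pivot's exponent:
  r0: exp(D) + (1)·1 = 0 ⇒ exp(D) = -1
  r1: exp(ΔT) + (0)·1 = 0 ⇒ exp(ΔT) = 0
  r2: exp(ρ) + (0)·1 = 0 ⇒ exp(ρ) = 0
Π_1 = D^-1 · ℓ

["-1", "1", "0", "0", "0", "0", "0"]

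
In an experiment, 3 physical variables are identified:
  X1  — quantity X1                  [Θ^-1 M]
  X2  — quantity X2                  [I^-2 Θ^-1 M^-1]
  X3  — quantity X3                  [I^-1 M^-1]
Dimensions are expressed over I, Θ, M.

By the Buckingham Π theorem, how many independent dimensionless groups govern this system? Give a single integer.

1

Write exponents as rows I,Θ,M / cols X1,X2,X3:
  I: [ 0 -2 -1]
  Θ: [-1 -1  0]
  M: [ 1 -1 -1]
Echelon form has 2 nonzero rows (pivots: X1,X2)
Π count = n − r = 3 − 2 = 1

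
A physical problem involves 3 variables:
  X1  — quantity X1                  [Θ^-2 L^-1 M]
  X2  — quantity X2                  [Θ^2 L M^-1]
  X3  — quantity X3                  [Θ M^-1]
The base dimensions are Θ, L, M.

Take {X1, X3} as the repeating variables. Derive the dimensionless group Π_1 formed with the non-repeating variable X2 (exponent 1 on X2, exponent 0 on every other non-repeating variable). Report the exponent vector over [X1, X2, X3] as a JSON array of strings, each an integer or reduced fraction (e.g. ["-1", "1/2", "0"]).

["1", "1", "0"]

Dimensional matrix (Θ×L×M by X1×X2×X3):
  Θ: [-2  2  1]
  L: [-1  1  0]
  M: [ 1 -1 -1]
Echelon form has 2 nonzero rows (pivots: X1,X3)
Repeat: X1,X3; free: X2
RREF:
  r0: [   1   -1    0]
  r1: [   0    0    1]
  r2: [   0    0    0]
Fix exponent of X2 at 1; solve each RREF row for its pivot's exponent:
  r0: exp(X1) + (-1)·1 = 0 ⇒ exp(X1) = 1
  r1: exp(X3) + (0)·1 = 0 ⇒ exp(X3) = 0
Π_1 = X1 · X2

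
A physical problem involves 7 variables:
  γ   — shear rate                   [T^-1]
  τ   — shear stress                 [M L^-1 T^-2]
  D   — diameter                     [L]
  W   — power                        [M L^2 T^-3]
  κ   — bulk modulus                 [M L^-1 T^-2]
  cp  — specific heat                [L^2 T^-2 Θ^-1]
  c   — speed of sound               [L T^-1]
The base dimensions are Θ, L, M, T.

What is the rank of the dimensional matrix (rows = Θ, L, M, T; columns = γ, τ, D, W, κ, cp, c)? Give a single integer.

4

Dimensional matrix (Θ×L×M×T by γ×τ×D×W×κ×cp×c):
  Θ: [ 0  0  0  0  0 -1  0]
  L: [ 0 -1  1  2 -1  2  1]
  M: [ 0  1  0  1  1  0  0]
  T: [-1 -2  0 -3 -2 -2 -1]
RREF → pivots at {γ,τ,D,cp} ⇒ r = 4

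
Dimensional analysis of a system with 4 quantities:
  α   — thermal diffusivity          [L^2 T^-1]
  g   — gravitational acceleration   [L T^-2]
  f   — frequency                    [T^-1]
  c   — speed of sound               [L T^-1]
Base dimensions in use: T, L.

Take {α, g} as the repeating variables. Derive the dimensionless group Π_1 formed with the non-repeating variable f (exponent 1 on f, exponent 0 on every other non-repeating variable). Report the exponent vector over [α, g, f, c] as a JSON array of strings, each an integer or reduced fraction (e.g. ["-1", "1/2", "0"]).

["1/3", "-2/3", "1", "0"]

Dimensional matrix (T×L by α×g×f×c):
  T: [-1 -2 -1 -1]
  L: [ 2  1  0  1]
RREF → pivots at {α,g} ⇒ r = 2
Repeat: α,g; free: f,c
RREF:
  r0: [   1    0 -1/3  1/3]
  r1: [   0    1  2/3  1/3]
Fix exponent of f at 1, c at 0; solve each RREF row for its pivot's exponent:
  r0: exp(α) + (-1/3)·1 = 0 ⇒ exp(α) = 1/3
  r1: exp(g) + (2/3)·1 = 0 ⇒ exp(g) = -2/3
Π_1 = α^(1/3) · g^(-2/3) · f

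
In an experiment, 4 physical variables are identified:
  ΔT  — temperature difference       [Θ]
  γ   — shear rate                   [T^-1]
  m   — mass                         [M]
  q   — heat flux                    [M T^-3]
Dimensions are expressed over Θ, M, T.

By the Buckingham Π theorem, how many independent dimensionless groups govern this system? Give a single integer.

Exponent matrix [Θ,M,T] × [ΔT,γ,m,q]:
  Θ: [ 1  0  0  0]
  M: [ 0  0  1  1]
  T: [ 0 -1  0 -3]
Echelon form has 3 nonzero rows (pivots: ΔT,γ,m)
n=4, r=3 ⇒ 1 dimensionless group

1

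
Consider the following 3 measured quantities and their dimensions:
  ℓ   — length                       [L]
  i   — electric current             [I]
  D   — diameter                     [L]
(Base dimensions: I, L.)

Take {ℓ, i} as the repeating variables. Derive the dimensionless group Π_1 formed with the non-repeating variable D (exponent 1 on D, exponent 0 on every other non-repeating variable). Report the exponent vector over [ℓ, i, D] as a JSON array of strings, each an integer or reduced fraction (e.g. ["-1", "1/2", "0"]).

Write exponents as rows I,L / cols ℓ,i,D:
  I: [ 0  1  0]
  L: [ 1  0  1]
Row reduction gives pivot columns ℓ,i; rank = 2
Repeat: ℓ,i; free: D
RREF:
  r0: [   1    0    1]
  r1: [   0    1    0]
Fix exponent of D at 1; solve each RREF row for its pivot's exponent:
  r0: exp(ℓ) + (1)·1 = 0 ⇒ exp(ℓ) = -1
  r1: exp(i) + (0)·1 = 0 ⇒ exp(i) = 0
Π_1 = ℓ^-1 · D

["-1", "0", "1"]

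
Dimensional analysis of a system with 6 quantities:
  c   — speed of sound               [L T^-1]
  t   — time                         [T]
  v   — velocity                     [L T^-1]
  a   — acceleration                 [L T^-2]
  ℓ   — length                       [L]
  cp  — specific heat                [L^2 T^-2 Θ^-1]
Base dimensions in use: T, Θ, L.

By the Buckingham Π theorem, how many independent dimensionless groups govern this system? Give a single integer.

3

Write exponents as rows T,Θ,L / cols c,t,v,a,ℓ,cp:
  T: [-1  1 -1 -2  0 -2]
  Θ: [ 0  0  0  0  0 -1]
  L: [ 1  0  1  1  1  2]
RREF → pivots at {c,t,cp} ⇒ r = 3
6 vars − rank 3 = 3 Π groups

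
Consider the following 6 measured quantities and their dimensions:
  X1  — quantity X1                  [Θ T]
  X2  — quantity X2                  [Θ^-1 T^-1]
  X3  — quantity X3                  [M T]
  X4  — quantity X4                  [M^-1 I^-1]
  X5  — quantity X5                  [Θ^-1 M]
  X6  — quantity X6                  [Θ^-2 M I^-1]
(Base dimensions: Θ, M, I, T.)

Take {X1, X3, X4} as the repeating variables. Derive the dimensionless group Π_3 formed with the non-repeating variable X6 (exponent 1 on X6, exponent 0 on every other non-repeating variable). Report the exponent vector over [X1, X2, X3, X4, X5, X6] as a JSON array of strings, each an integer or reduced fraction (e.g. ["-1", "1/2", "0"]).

Write exponents as rows Θ,M,I,T / cols X1,X2,X3,X4,X5,X6:
  Θ: [ 1 -1  0  0 -1 -2]
  M: [ 0  0  1 -1  1  1]
  I: [ 0  0  0 -1  0 -1]
  T: [ 1 -1  1  0  0  0]
RREF → pivots at {X1,X3,X4} ⇒ r = 3
Repeat: X1,X3,X4; free: X2,X5,X6
RREF:
  r0: [   1   -1    0    0   -1   -2]
  r1: [   0    0    1    0    1    2]
  r2: [   0    0    0    1    0    1]
  r3: [   0    0    0    0    0    0]
Fix exponent of X6 at 1, X2 at 0, X5 at 0; solve each RREF row for its pivot's exponent:
  r0: exp(X1) + (-2)·1 = 0 ⇒ exp(X1) = 2
  r1: exp(X3) + (2)·1 = 0 ⇒ exp(X3) = -2
  r2: exp(X4) + (1)·1 = 0 ⇒ exp(X4) = -1
Π_3 = X1^2 · X3^-2 · X4^-1 · X6

["2", "0", "-2", "-1", "0", "1"]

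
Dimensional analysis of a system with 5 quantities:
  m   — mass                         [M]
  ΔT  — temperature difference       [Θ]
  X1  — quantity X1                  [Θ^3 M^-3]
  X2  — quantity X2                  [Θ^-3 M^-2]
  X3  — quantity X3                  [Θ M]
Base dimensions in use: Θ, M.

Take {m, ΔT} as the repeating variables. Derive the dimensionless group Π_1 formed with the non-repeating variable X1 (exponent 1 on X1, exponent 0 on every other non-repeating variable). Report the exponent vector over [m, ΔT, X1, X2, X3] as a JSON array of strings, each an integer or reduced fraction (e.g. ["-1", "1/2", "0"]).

["3", "-3", "1", "0", "0"]

Dimensional matrix (Θ×M by m×ΔT×X1×X2×X3):
  Θ: [ 0  1  3 -3  1]
  M: [ 1  0 -3 -2  1]
RREF → pivots at {m,ΔT} ⇒ r = 2
Repeat: m,ΔT; free: X1,X2,X3
RREF:
  r0: [   1    0   -3   -2    1]
  r1: [   0    1    3   -3    1]
Fix exponent of X1 at 1, X2 at 0, X3 at 0; solve each RREF row for its pivot's exponent:
  r0: exp(m) + (-3)·1 = 0 ⇒ exp(m) = 3
  r1: exp(ΔT) + (3)·1 = 0 ⇒ exp(ΔT) = -3
Π_1 = m^3 · ΔT^-3 · X1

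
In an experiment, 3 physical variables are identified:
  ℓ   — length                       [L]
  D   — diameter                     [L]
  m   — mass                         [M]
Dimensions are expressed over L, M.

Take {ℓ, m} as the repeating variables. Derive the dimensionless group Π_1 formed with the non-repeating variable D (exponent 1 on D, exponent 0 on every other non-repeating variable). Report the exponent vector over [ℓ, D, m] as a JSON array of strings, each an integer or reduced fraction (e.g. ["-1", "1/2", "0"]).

["-1", "1", "0"]

Dimensional matrix (L×M by ℓ×D×m):
  L: [ 1  1  0]
  M: [ 0  0  1]
Row reduction gives pivot columns ℓ,m; rank = 2
Pivot set = {ℓ,m}, free = {D}
RREF:
  r0: [   1    1    0]
  r1: [   0    0    1]
Fix exponent of D at 1; solve each RREF row for its pivot's exponent:
  r0: exp(ℓ) + (1)·1 = 0 ⇒ exp(ℓ) = -1
  r1: exp(m) + (0)·1 = 0 ⇒ exp(m) = 0
Π_1 = ℓ^-1 · D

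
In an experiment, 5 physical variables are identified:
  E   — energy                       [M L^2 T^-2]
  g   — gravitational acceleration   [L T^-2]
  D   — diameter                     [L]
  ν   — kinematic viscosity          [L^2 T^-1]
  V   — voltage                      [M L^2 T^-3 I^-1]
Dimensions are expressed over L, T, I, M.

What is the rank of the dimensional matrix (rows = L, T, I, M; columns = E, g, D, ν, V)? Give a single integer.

Write exponents as rows L,T,I,M / cols E,g,D,ν,V:
  L: [ 2  1  1  2  2]
  T: [-2 -2  0 -1 -3]
  I: [ 0  0  0  0 -1]
  M: [ 1  0  0  0  1]
Row reduction gives pivot columns E,g,D,V; rank = 4

4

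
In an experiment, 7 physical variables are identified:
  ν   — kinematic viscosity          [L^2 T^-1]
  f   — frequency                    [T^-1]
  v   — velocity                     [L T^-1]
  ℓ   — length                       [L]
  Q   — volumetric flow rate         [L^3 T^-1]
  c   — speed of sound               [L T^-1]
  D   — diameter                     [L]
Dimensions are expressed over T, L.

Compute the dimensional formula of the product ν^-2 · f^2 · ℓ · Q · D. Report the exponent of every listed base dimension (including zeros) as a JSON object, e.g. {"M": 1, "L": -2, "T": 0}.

{"T": -1, "L": 1}

Dimensional matrix (T×L by ν×f×v×ℓ×Q×c×D):
  T: [-1 -1 -1  0 -1 -1  0]
  L: [ 2  0  1  1  3  1  1]
  [T]: (-2)·-1+(2)·-1+(1)·0+(1)·-1+(1)·0 = -1
  [L]: (-2)·2+(2)·0+(1)·1+(1)·3+(1)·1 = 1
⇒ T^-1 L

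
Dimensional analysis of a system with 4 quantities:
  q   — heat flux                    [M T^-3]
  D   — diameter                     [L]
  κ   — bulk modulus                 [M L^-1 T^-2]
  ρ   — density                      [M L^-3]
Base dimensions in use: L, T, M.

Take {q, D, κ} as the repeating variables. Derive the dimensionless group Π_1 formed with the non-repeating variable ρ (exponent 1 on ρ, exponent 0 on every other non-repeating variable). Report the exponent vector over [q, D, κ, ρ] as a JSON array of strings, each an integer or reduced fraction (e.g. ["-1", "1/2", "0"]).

Write exponents as rows L,T,M / cols q,D,κ,ρ:
  L: [ 0  1 -1 -3]
  T: [-3  0 -2  0]
  M: [ 1  0  1  1]
RREF → pivots at {q,D,κ} ⇒ r = 3
Pivot set = {q,D,κ}, free = {ρ}
RREF:
  r0: [   1    0    0   -2]
  r1: [   0    1    0    0]
  r2: [   0    0    1    3]
Fix exponent of ρ at 1; solve each RREF row for its pivot's exponent:
  r0: exp(q) + (-2)·1 = 0 ⇒ exp(q) = 2
  r1: exp(D) + (0)·1 = 0 ⇒ exp(D) = 0
  r2: exp(κ) + (3)·1 = 0 ⇒ exp(κ) = -3
Π_1 = q^2 · κ^-3 · ρ

["2", "0", "-3", "1"]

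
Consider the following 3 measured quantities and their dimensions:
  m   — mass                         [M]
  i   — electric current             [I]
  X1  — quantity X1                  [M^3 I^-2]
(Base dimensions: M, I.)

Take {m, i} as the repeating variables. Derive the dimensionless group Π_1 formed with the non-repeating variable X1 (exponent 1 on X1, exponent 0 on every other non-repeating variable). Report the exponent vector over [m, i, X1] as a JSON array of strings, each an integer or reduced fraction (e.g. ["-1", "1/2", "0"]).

Dimensional matrix (M×I by m×i×X1):
  M: [ 1  0  3]
  I: [ 0  1 -2]
Echelon form has 2 nonzero rows (pivots: m,i)
Repeat: m,i; free: X1
RREF:
  r0: [   1    0    3]
  r1: [   0    1   -2]
Fix exponent of X1 at 1; solve each RREF row for its pivot's exponent:
  r0: exp(m) + (3)·1 = 0 ⇒ exp(m) = -3
  r1: exp(i) + (-2)·1 = 0 ⇒ exp(i) = 2
Π_1 = m^-3 · i^2 · X1

["-3", "2", "1"]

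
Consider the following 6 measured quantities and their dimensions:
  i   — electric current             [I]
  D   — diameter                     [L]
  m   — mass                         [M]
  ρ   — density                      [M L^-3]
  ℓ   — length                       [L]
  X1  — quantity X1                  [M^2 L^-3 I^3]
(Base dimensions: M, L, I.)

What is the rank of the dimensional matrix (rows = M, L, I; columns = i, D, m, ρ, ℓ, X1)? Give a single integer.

Dimensional matrix (M×L×I by i×D×m×ρ×ℓ×X1):
  M: [ 0  0  1  1  0  2]
  L: [ 0  1  0 -3  1 -3]
  I: [ 1  0  0  0  0  3]
RREF → pivots at {i,D,m} ⇒ r = 3

3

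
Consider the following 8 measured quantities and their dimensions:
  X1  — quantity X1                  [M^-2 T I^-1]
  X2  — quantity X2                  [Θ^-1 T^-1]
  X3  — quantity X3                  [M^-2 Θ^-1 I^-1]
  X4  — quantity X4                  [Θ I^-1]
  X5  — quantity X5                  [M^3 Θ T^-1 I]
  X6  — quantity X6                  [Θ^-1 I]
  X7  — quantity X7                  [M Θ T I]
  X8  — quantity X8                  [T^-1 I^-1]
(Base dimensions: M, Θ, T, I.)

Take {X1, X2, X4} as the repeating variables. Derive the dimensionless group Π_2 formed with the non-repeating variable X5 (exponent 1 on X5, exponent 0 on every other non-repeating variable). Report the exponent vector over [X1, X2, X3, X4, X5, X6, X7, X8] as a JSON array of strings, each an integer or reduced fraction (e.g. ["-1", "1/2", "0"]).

["3/2", "1/2", "0", "-1/2", "1", "0", "0", "0"]

Dimensional matrix (M×Θ×T×I by X1×X2×X3×X4×X5×X6×X7×X8):
  M: [-2  0 -2  0  3  0  1  0]
  Θ: [ 0 -1 -1  1  1 -1  1  0]
  T: [ 1 -1  0  0 -1  0  1 -1]
  I: [-1  0 -1 -1  1  1  1 -1]
RREF → pivots at {X1,X2,X4} ⇒ r = 3
Repeat: X1,X2,X4; free: X3,X5,X6,X7,X8
RREF:
  r0: [   1    0    1    0 -3/2    0 -1/2    0]
  r1: [   0    1    1    0 -1/2    0 -3/2    1]
  r2: [   0    0    0    1  1/2   -1 -1/2    1]
  r3: [   0    0    0    0    0    0    0    0]
Fix exponent of X5 at 1, X3 at 0, X6 at 0, X7 at 0, X8 at 0; solve each RREF row for its pivot's exponent:
  r0: exp(X1) + (-3/2)·1 = 0 ⇒ exp(X1) = 3/2
  r1: exp(X2) + (-1/2)·1 = 0 ⇒ exp(X2) = 1/2
  r2: exp(X4) + (1/2)·1 = 0 ⇒ exp(X4) = -1/2
Π_2 = X1^(3/2) · X2^(1/2) · X4^(-1/2) · X5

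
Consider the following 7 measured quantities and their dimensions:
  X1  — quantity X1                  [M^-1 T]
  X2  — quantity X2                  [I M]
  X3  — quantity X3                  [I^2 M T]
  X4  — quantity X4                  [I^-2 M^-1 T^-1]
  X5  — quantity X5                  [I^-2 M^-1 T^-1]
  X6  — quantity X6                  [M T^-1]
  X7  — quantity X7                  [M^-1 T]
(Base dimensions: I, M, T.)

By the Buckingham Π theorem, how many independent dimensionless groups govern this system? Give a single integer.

Write exponents as rows I,M,T / cols X1,X2,X3,X4,X5,X6,X7:
  I: [ 0  1  2 -2 -2  0  0]
  M: [-1  1  1 -1 -1  1 -1]
  T: [ 1  0  1 -1 -1 -1  1]
Echelon form has 2 nonzero rows (pivots: X1,X2)
n=7, r=2 ⇒ 5 dimensionless groups

5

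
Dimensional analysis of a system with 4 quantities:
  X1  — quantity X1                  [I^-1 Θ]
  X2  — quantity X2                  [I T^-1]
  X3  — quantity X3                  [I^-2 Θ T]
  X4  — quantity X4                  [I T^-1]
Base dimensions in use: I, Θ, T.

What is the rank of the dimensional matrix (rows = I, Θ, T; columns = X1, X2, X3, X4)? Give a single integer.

Dimensional matrix (I×Θ×T by X1×X2×X3×X4):
  I: [-1  1 -2  1]
  Θ: [ 1  0  1  0]
  T: [ 0 -1  1 -1]
RREF → pivots at {X1,X2} ⇒ r = 2

2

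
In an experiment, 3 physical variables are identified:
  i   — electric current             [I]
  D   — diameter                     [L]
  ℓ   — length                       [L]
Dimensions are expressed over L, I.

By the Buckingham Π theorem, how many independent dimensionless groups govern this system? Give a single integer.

Dimensional matrix (L×I by i×D×ℓ):
  L: [ 0  1  1]
  I: [ 1  0  0]
Echelon form has 2 nonzero rows (pivots: i,D)
Π count = n − r = 3 − 2 = 1

1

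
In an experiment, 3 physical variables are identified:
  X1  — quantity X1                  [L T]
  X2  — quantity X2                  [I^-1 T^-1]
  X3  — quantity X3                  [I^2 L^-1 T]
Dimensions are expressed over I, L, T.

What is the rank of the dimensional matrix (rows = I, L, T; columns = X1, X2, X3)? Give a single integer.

2

Write exponents as rows I,L,T / cols X1,X2,X3:
  I: [ 0 -1  2]
  L: [ 1  0 -1]
  T: [ 1 -1  1]
Echelon form has 2 nonzero rows (pivots: X1,X2)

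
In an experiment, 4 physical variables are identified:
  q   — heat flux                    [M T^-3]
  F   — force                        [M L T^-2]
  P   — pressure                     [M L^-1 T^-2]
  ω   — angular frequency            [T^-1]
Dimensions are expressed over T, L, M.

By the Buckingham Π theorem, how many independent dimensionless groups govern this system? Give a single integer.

Dimensional matrix (T×L×M by q×F×P×ω):
  T: [-3 -2 -2 -1]
  L: [ 0  1 -1  0]
  M: [ 1  1  1  0]
Echelon form has 3 nonzero rows (pivots: q,F,P)
4 vars − rank 3 = 1 Π group

1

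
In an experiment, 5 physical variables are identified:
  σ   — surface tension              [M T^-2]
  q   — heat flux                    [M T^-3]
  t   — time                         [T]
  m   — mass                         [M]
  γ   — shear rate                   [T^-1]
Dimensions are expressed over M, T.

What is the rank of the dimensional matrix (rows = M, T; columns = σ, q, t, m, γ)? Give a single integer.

2

Write exponents as rows M,T / cols σ,q,t,m,γ:
  M: [ 1  1  0  1  0]
  T: [-2 -3  1  0 -1]
Row reduction gives pivot columns σ,q; rank = 2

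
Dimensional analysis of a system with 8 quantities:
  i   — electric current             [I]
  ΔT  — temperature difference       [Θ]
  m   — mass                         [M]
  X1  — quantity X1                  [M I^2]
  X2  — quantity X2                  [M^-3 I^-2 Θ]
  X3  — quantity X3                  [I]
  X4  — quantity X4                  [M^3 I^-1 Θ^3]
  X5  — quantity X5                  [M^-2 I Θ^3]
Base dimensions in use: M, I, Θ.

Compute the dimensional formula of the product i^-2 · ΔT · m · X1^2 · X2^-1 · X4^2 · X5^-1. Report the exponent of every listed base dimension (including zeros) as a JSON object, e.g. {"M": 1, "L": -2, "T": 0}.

{"M": 14, "I": 1, "Θ": 3}

Exponent matrix [M,I,Θ] × [i,ΔT,m,X1,X2,X3,X4,X5]:
  M: [ 0  0  1  1 -3  0  3 -2]
  I: [ 1  0  0  2 -2  1 -1  1]
  Θ: [ 0  1  0  0  1  0  3  3]
  [M]: (-2)·0+(1)·0+(1)·1+(2)·1+(-1)·-3+(2)·3+(-1)·-2 = 14
  [I]: (-2)·1+(1)·0+(1)·0+(2)·2+(-1)·-2+(2)·-1+(-1)·1 = 1
  [Θ]: (-2)·0+(1)·1+(1)·0+(2)·0+(-1)·1+(2)·3+(-1)·3 = 3
⇒ M^14 I Θ^3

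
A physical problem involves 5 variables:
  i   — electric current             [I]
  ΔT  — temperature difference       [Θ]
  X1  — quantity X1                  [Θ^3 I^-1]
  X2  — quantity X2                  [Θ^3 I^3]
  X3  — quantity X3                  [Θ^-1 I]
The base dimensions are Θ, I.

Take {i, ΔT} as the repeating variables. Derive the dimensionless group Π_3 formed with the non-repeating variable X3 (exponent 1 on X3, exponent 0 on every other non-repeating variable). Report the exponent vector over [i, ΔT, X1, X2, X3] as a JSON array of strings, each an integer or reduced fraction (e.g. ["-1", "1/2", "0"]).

Dimensional matrix (Θ×I by i×ΔT×X1×X2×X3):
  Θ: [ 0  1  3  3 -1]
  I: [ 1  0 -1  3  1]
RREF → pivots at {i,ΔT} ⇒ r = 2
Repeat: i,ΔT; free: X1,X2,X3
RREF:
  r0: [   1    0   -1    3    1]
  r1: [   0    1    3    3   -1]
Fix exponent of X3 at 1, X1 at 0, X2 at 0; solve each RREF row for its pivot's exponent:
  r0: exp(i) + (1)·1 = 0 ⇒ exp(i) = -1
  r1: exp(ΔT) + (-1)·1 = 0 ⇒ exp(ΔT) = 1
Π_3 = i^-1 · ΔT · X3

["-1", "1", "0", "0", "1"]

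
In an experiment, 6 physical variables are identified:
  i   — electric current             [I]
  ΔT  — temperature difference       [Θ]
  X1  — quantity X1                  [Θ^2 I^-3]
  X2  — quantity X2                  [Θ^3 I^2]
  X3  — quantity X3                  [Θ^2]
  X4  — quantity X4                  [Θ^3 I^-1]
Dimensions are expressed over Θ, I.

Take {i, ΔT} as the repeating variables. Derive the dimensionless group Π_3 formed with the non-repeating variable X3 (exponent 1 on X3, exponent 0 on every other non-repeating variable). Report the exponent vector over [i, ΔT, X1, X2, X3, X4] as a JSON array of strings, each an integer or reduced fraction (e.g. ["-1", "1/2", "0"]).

["0", "-2", "0", "0", "1", "0"]

Write exponents as rows Θ,I / cols i,ΔT,X1,X2,X3,X4:
  Θ: [ 0  1  2  3  2  3]
  I: [ 1  0 -3  2  0 -1]
Echelon form has 2 nonzero rows (pivots: i,ΔT)
Pivot set = {i,ΔT}, free = {X1,X2,X3,X4}
RREF:
  r0: [   1    0   -3    2    0   -1]
  r1: [   0    1    2    3    2    3]
Fix exponent of X3 at 1, X1 at 0, X2 at 0, X4 at 0; solve each RREF row for its pivot's exponent:
  r0: exp(i) + (0)·1 = 0 ⇒ exp(i) = 0
  r1: exp(ΔT) + (2)·1 = 0 ⇒ exp(ΔT) = -2
Π_3 = ΔT^-2 · X3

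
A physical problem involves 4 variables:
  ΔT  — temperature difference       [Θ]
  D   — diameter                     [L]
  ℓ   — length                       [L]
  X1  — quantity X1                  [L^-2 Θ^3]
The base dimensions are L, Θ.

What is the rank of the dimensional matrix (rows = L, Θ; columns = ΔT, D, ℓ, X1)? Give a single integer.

Dimensional matrix (L×Θ by ΔT×D×ℓ×X1):
  L: [ 0  1  1 -2]
  Θ: [ 1  0  0  3]
Echelon form has 2 nonzero rows (pivots: ΔT,D)

2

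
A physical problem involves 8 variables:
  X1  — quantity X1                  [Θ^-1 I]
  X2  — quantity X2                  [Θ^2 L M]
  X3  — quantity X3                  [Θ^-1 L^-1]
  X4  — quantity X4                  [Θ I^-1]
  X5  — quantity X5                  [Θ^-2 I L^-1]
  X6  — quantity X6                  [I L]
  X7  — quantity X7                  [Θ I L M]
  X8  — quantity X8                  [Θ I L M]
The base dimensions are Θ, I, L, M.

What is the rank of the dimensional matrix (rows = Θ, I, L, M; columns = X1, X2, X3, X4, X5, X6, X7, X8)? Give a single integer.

3

Write exponents as rows Θ,I,L,M / cols X1,X2,X3,X4,X5,X6,X7,X8:
  Θ: [-1  2 -1  1 -2  0  1  1]
  I: [ 1  0  0 -1  1  1  1  1]
  L: [ 0  1 -1  0 -1  1  1  1]
  M: [ 0  1  0  0  0  0  1  1]
Row reduction gives pivot columns X1,X2,X3; rank = 3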